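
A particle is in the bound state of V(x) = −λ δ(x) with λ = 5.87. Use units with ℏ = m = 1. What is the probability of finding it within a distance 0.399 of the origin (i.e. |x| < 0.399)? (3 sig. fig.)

P = 0.991

The normalised bound state is ψ = √κ e^{−κ|x|} with κ = mλ/ℏ² = 5.870.
P(|x| < d) = ∫_{−d}^{d} κ e^{−2κ|x|} dx = 1 − e^{−2κd} = 1 − e^{−4.684} = 0.9908.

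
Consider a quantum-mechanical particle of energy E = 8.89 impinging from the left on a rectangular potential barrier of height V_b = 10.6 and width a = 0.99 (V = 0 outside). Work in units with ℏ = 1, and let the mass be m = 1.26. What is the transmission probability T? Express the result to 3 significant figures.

T = 0.0354

Since E < V_b the interior solution is evanescent with decay constant κ = √(2m(V_b − E))/ℏ = 2.076.
κa = 2.055, sinh(κa) = 3.840.
Matching ψ, ψ′ at both faces gives T = [1 + V_b² sinh²(κa) / (4E(V_b − E))]⁻¹ = 1/28.24 = 0.0354.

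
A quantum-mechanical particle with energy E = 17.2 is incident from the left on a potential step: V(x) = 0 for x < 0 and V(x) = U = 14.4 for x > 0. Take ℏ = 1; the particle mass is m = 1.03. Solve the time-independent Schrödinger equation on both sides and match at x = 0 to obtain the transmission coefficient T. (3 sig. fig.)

On each side the TISE gives plane waves with k = √(2m(E − V))/ℏ: k₁ = √(2·1.03·17.2) = 5.952, k₂ = √(2·1.03·2.8) = 2.402.
Matching ψ and ψ′ at x = 0 gives r = (k₁ − k₂)/(k₁ + k₂), so R = r² = 0.1807 and T = 1 − R = 0.8193.

T = 0.819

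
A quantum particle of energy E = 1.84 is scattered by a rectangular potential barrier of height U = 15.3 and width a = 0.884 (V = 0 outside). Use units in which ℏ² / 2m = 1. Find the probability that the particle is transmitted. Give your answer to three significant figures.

Since E < U the interior solution is evanescent with decay constant κ = √(2m(U − E))/ℏ = 3.669.
κa = 3.243, sinh(κa) = 12.79.
Matching ψ, ψ′ at both faces gives T = [1 + U² sinh²(κa) / (4E(U − E))]⁻¹ = 1/387.4 = 0.00258.

T = 0.00258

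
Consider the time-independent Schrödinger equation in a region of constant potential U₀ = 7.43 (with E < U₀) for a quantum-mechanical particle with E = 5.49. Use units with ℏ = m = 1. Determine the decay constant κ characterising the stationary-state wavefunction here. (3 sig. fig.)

κ = 1.97

Since E < U₀ the TISE in this region is ψ'' = κ²ψ with κ = √(2m(U₀ − E))/ℏ.
κ = √(2 × 1 × 1.94) = 1.970.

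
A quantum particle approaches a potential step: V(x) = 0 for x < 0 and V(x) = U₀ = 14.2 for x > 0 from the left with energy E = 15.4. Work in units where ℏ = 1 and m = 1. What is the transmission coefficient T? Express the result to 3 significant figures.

On each side the TISE gives plane waves with k = √(2m(E − V))/ℏ: k₁ = √(2·1·15.4) = 5.550, k₂ = √(2·1·1.2) = 1.549.
Continuity of ψ and ψ′ at the step yields the reflection amplitude r = (k₁ − k₂)/(k₁ + k₂) = 0.5635; thus R = |r|² = 0.3176, T = 0.6824.

T = 0.682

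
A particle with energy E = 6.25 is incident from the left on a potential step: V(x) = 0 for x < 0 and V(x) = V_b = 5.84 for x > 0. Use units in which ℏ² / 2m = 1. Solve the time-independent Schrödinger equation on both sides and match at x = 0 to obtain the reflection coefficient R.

On each side the TISE gives plane waves with k = √(2m(E − V))/ℏ: k₁ = √(2·½·6.25) = 2.500, k₂ = √(2·½·0.41) = 0.6403.
Continuity of ψ and ψ′ at the step yields the reflection amplitude r = (k₁ − k₂)/(k₁ + k₂) = 0.5922; thus R = |r|² = 0.3507, T = 0.6493.

R = 0.351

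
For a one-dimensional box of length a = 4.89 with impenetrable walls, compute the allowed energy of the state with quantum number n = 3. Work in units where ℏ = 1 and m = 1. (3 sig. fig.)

E = 1.86

Requiring ψ(0) = ψ(a) = 0 quantises k = nπ/a, hence E_n = ℏ²k²/2m = n²π²ℏ²/(2ma²).
E_3 = 3² × π² / (2 × 1 × 4.89²) = 1.857.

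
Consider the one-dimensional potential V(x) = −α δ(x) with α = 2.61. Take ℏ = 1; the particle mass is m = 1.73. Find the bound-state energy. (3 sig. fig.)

E = -5.89

For x ≠ 0 the bound state is ψ ∝ e^{−κ|x|}; integrating the TISE across the delta gives the cusp condition 2κ = 2mα/ℏ², so κ = 4.515.
Then E = −ℏ²κ²/(2m) = −mα²/(2ℏ²) = -5.892.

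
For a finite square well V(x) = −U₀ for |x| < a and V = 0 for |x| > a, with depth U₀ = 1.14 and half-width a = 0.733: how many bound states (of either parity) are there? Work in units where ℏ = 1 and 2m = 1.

N = 1

The dimensionless depth is z₀ = a√(2mU₀)/ℏ = 0.733 × √(1.140) = 0.7826.
A new bound state (alternating even/odd) appears each time z₀ passes a multiple of π/2, so N = ⌊2z₀/π⌋ + 1 = ⌊0.4982⌋ + 1 = 1.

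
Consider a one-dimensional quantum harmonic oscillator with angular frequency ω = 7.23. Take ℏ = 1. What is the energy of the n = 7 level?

Using E_n = (n + ½)ℏω: E_7 = 7.5 × 7.23 = 54.23.

E = 54.2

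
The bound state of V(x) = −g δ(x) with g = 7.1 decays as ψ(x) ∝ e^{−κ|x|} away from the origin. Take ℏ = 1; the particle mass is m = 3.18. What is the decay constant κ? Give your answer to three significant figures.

Integrating the TISE across x = 0 gives the cusp condition ψ'(0⁺) − ψ'(0⁻) = −(2mg/ℏ²)ψ(0).
With ψ ∝ e^{−κ|x|} this yields −2κ = −2mg/ℏ², so κ = mg/ℏ² = 22.58.

κ = 22.6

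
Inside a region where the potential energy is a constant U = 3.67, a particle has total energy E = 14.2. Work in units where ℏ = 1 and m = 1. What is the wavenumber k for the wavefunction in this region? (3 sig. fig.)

With E > U the solution is oscillatory, ψ ∝ e^{±ikx} with k = √(2m(E − U))/ℏ.
k = √(2 × 1 × 10.53) = 4.589.

k = 4.59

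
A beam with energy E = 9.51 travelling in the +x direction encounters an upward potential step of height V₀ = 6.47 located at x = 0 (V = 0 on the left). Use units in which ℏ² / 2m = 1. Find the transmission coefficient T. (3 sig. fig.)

The wavenumbers are k₁ = √(2mE)/ℏ = 3.084 on the left and k₂ = √(2m(E − V₀))/ℏ = 1.744 on the right.
Matching ψ and ψ′ at x = 0 gives r = (k₁ − k₂)/(k₁ + k₂), so R = r² = 0.07708 and T = 1 − R = 0.9229.

T = 0.923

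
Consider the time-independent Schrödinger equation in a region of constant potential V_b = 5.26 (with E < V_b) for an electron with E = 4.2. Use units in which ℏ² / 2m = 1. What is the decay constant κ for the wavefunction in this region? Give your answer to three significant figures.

Since E < V_b the TISE in this region is ψ'' = κ²ψ with κ = √(2m(V_b − E))/ℏ.
κ = √(2 × 0.5 × 1.06) = 1.030.

κ = 1.03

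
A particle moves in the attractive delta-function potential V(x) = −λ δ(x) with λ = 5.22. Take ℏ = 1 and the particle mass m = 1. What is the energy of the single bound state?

E = -13.6

The bound state is ψ(x) = √κ e^{−κ|x|}. The derivative jump ψ'(0⁺) − ψ'(0⁻) = −(2mλ/ℏ²)ψ(0) fixes κ = mλ/ℏ² = 5.220.
Then E = −ℏ²κ²/(2m) = −mλ²/(2ℏ²) = -13.62.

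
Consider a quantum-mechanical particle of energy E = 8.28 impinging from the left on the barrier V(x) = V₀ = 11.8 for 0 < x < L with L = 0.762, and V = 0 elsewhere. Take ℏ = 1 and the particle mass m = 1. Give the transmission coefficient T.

Since E < V₀ the interior solution is evanescent with decay constant κ = √(2m(V₀ − E))/ℏ = 2.653.
κL = 2.022, sinh(κL) = 3.710.
The exact tunnelling result is T⁻¹ = 1 + V₀² sinh²(κL) / [4E(V₀ − E)] = 17.44, so T = 0.0573.

T = 0.0573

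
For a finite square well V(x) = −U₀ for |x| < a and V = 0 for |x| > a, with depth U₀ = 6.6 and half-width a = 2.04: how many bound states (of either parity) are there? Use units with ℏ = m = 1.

N = 5

Define the well-strength parameter z₀ = (a/ℏ)√(2mU₀) = 2.04 × √(2·1·6.6) = 7.412.
The even/odd transcendental equations gain one root per π/2 in z₀, giving N = 1 + ⌊2z₀/π⌋ = 1 + ⌊4.718⌋ = 5.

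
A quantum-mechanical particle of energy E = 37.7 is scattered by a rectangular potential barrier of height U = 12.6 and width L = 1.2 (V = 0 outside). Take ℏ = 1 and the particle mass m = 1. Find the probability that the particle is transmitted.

T = 0.974

E > U: inside the barrier k₂ = √(2m(E − U))/ℏ = 7.085, k₂L = 8.502.
Matching at both interfaces gives T⁻¹ = 1 + U² sin²(k₂L) / [4E(E − U)] = 1.027, hence T = 0.974.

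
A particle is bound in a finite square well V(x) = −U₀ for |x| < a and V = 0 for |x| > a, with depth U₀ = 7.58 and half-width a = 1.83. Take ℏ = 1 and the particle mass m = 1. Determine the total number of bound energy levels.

The dimensionless depth is z₀ = a√(2mU₀)/ℏ = 1.83 × √(15.16) = 7.125.
The even/odd transcendental equations gain one root per π/2 in z₀, giving N = 1 + ⌊2z₀/π⌋ = 1 + ⌊4.536⌋ = 5.

N = 5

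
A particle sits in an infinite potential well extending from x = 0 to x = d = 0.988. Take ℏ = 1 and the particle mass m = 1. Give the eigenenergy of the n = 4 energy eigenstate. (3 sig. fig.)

The infinite-well eigenfunctions ψ_n = √(2/d) sin(nπx/d) vanish at both walls, giving E_n = n²π²ℏ²/(2md²).
E_4 = 4² × π² / (2 × 1 × 0.988²) = 80.89.

E = 80.9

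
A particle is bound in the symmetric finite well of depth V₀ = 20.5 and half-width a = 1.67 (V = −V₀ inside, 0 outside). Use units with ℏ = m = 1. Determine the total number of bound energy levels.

N = 7

The dimensionless depth is z₀ = a√(2mV₀)/ℏ = 1.67 × √(41.00) = 10.69.
A new bound state (alternating even/odd) appears each time z₀ passes a multiple of π/2, so N = ⌊2z₀/π⌋ + 1 = ⌊6.808⌋ + 1 = 7.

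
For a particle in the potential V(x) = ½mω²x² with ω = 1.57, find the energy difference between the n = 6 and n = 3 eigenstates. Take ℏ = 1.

ΔE = 4.71

E_n = ℏω(n + ½), so ΔE = (6 − 3) ℏω = 3 × 1.57 = 4.710.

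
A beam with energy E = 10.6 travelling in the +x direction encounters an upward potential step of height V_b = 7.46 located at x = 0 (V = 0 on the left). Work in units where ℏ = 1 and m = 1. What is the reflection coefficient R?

R = 0.0871

The wavenumbers are k₁ = √(2mE)/ℏ = 4.604 on the left and k₂ = √(2m(E − V_b))/ℏ = 2.506 on the right.
Continuity of ψ and ψ′ at the step yields the reflection amplitude r = (k₁ − k₂)/(k₁ + k₂) = 0.2951; thus R = |r|² = 0.08709, T = 0.9129.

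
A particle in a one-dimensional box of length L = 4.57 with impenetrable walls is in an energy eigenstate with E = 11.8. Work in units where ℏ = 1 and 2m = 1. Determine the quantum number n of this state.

n = 5

From E_n = n²π²ℏ²/(2mL²) invert to n = √(2mL²E)/(πℏ).
n = (4.57/π) × √(2 × 0.5 × 11.8) = 4.997 → n = 5.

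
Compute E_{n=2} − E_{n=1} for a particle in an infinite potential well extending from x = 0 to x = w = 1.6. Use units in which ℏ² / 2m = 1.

E_n = n²π²ℏ²/(2mw²), so ΔE = (2² − 1²) π²ℏ²/(2mw²).
ΔE = 3 × π² / (2 × 0.5 × 1.6²) = 11.57.

ΔE = 11.6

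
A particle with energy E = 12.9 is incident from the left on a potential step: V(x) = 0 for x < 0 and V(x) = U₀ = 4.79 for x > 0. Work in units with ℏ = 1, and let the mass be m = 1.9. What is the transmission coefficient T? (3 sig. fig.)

On each side the TISE gives plane waves with k = √(2m(E − V))/ℏ: k₁ = √(2·1.9·12.9) = 7.001, k₂ = √(2·1.9·8.11) = 5.551.
Matching ψ and ψ′ at x = 0 gives r = (k₁ − k₂)/(k₁ + k₂), so R = r² = 0.01334 and T = 1 − R = 0.9867.

T = 0.987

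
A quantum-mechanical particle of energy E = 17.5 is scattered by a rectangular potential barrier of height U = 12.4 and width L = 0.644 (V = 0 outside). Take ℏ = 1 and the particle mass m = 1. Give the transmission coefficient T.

E > U: inside the barrier k₂ = √(2m(E − U))/ℏ = 3.194, k₂L = 2.057.
Matching at both interfaces gives T⁻¹ = 1 + U² sin²(k₂L) / [4E(E − U)] = 1.337, hence T = 0.748.

T = 0.748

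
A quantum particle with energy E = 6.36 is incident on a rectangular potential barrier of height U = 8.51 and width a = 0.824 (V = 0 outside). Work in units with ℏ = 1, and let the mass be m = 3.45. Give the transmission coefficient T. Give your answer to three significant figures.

E < U: inside the barrier ψ ∝ e^{±κx} with κ = √(2m(U − E))/ℏ = 3.852.
κa = 3.174, sinh(κa) = 11.93.
The exact tunnelling result is T⁻¹ = 1 + U² sinh²(κa) / [4E(U − E)] = 189.4, so T = 0.00528.

T = 0.00528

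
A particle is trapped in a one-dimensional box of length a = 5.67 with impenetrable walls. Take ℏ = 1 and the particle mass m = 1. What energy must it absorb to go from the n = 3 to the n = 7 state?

ΔE = 6.14

E_n = n²π²ℏ²/(2ma²), so ΔE = (7² − 3²) π²ℏ²/(2ma²).
ΔE = 40 × π² / (2 × 1 × 5.67²) = 6.140.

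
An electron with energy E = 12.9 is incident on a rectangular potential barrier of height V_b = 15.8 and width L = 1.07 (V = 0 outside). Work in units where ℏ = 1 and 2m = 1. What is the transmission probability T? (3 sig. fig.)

Since E < V_b the interior solution is evanescent with decay constant κ = √(2m(V_b − E))/ℏ = 1.703.
κL = 1.822, sinh(κL) = 3.012.
Matching ψ, ψ′ at both faces gives T = [1 + V_b² sinh²(κL) / (4E(V_b − E))]⁻¹ = 1/16.13 = 0.0620.

T = 0.0620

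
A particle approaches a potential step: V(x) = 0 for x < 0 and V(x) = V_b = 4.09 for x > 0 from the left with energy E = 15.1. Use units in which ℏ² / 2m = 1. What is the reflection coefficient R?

The wavenumbers are k₁ = √(2mE)/ℏ = 3.886 on the left and k₂ = √(2m(E − V_b))/ℏ = 3.318 on the right.
Matching ψ and ψ′ at x = 0 gives r = (k₁ − k₂)/(k₁ + k₂), so R = r² = 0.006211 and T = 1 − R = 0.9938.

R = 0.00621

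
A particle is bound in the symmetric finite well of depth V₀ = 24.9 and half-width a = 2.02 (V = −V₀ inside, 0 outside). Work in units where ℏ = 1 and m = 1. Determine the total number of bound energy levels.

N = 10

The dimensionless depth is z₀ = a√(2mV₀)/ℏ = 2.02 × √(49.80) = 14.25.
The even/odd transcendental equations gain one root per π/2 in z₀, giving N = 1 + ⌊2z₀/π⌋ = 1 + ⌊9.075⌋ = 10.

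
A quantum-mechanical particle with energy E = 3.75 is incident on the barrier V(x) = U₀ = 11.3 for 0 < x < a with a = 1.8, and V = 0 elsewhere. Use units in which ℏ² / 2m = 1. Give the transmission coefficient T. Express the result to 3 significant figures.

T = 0.000179

E < U₀: inside the barrier ψ ∝ e^{±κx} with κ = √(2m(U₀ − E))/ℏ = 2.748.
κa = 4.946, sinh(κa) = 70.30.
The exact tunnelling result is T⁻¹ = 1 + U₀² sinh²(κa) / [4E(U₀ − E)] = 5573, so T = 0.000179.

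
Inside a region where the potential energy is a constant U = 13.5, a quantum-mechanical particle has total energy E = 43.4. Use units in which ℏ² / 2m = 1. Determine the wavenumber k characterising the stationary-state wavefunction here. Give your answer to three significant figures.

With E > U the solution is oscillatory, ψ ∝ e^{±ikx} with k = √(2m(E − U))/ℏ.
k = √(2 × 0.5 × 29.9) = 5.468.

k = 5.47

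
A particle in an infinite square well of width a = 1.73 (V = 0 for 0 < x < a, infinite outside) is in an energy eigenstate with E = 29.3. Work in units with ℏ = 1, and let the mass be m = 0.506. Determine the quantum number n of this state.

n = 3

For an infinite well E_n = n²π²ℏ²/(2ma²), so n = (a/πℏ)√(2mE).
n = (1.73/π) × √(2 × 0.506 × 29.3) = 2.999 → n = 3.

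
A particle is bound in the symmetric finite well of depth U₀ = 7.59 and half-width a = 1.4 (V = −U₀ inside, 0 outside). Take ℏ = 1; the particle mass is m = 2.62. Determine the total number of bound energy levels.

N = 6

Define the well-strength parameter z₀ = (a/ℏ)√(2mU₀) = 1.4 × √(2·2.62·7.59) = 8.829.
The even/odd transcendental equations gain one root per π/2 in z₀, giving N = 1 + ⌊2z₀/π⌋ = 1 + ⌊5.621⌋ = 6.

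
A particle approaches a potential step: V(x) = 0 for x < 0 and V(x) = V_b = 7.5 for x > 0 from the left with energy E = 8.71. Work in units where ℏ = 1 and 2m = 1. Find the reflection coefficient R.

On each side the TISE gives plane waves with k = √(2m(E − V))/ℏ: k₁ = √(2·½·8.71) = 2.951, k₂ = √(2·½·1.21) = 1.100.
Matching ψ and ψ′ at x = 0 gives r = (k₁ − k₂)/(k₁ + k₂), so R = r² = 0.2088 and T = 1 − R = 0.7912.

R = 0.209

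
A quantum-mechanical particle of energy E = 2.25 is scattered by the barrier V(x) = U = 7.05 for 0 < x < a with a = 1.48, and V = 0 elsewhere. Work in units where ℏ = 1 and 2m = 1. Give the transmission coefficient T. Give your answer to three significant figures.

Since E < U the interior solution is evanescent with decay constant κ = √(2m(U − E))/ℏ = 2.191.
κa = 3.243, sinh(κa) = 12.78.
Matching ψ, ψ′ at both faces gives T = [1 + U² sinh²(κa) / (4E(U − E))]⁻¹ = 1/188.9 = 0.00529.

T = 0.00529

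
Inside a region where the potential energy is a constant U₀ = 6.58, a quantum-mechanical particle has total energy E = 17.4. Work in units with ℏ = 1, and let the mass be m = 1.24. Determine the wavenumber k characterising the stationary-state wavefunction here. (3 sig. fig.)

With E > U₀ the solution is oscillatory, ψ ∝ e^{±ikx} with k = √(2m(E − U₀))/ℏ.
k = √(2 × 1.24 × 10.82) = 5.180.

k = 5.18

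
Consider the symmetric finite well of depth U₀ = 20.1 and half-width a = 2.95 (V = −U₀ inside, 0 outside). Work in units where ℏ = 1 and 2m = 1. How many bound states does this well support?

The dimensionless depth is z₀ = a√(2mU₀)/ℏ = 2.95 × √(20.10) = 13.23.
The even/odd transcendental equations gain one root per π/2 in z₀, giving N = 1 + ⌊2z₀/π⌋ = 1 + ⌊8.420⌋ = 9.

N = 9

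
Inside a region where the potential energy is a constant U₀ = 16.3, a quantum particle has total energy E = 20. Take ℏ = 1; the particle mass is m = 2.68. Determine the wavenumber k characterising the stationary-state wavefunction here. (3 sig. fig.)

With E > U₀ the solution is oscillatory, ψ ∝ e^{±ikx} with k = √(2m(E − U₀))/ℏ.
k = √(2 × 2.68 × 3.7) = 4.453.

k = 4.45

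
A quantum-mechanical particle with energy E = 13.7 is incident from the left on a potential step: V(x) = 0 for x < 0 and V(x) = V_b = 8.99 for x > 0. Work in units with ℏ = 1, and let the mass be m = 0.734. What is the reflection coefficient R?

The wavenumbers are k₁ = √(2mE)/ℏ = 4.485 on the left and k₂ = √(2m(E − V_b))/ℏ = 2.630 on the right.
Matching ψ and ψ′ at x = 0 gives r = (k₁ − k₂)/(k₁ + k₂), so R = r² = 0.06800 and T = 1 − R = 0.9320.

R = 0.0680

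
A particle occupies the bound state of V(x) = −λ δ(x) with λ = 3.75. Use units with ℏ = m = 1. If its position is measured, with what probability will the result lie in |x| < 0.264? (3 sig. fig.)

The normalised bound state is ψ = √κ e^{−κ|x|} with κ = mλ/ℏ² = 3.750.
P(|x| < d) = ∫_{−d}^{d} κ e^{−2κ|x|} dx = 1 − e^{−2κd} = 1 − e^{−1.980} = 0.8619.

P = 0.862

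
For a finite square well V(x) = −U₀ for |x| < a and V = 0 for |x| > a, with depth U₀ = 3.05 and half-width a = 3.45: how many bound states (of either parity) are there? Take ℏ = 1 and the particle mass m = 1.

The dimensionless depth is z₀ = a√(2mU₀)/ℏ = 3.45 × √(6.100) = 8.521.
The even/odd transcendental equations gain one root per π/2 in z₀, giving N = 1 + ⌊2z₀/π⌋ = 1 + ⌊5.425⌋ = 6.

N = 6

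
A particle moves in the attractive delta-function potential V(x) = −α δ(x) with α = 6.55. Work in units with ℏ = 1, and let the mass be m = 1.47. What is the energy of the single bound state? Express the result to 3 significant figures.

E = -31.5

The bound state is ψ(x) = √κ e^{−κ|x|}. The derivative jump ψ'(0⁺) − ψ'(0⁻) = −(2mα/ℏ²)ψ(0) fixes κ = mα/ℏ² = 9.629.
Then E = −ℏ²κ²/(2m) = −mα²/(2ℏ²) = -31.53.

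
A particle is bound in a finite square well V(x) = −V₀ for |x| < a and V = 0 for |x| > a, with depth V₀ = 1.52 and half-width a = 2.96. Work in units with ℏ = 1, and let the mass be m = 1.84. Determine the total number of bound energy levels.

The dimensionless depth is z₀ = a√(2mV₀)/ℏ = 2.96 × √(5.594) = 7.001.
The even/odd transcendental equations gain one root per π/2 in z₀, giving N = 1 + ⌊2z₀/π⌋ = 1 + ⌊4.457⌋ = 5.

N = 5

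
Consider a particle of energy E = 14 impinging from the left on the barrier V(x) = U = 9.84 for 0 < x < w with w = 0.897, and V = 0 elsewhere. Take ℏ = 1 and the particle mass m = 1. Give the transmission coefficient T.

E > U: inside the barrier k₂ = √(2m(E − U))/ℏ = 2.884, k₂w = 2.587.
Matching at both interfaces gives T⁻¹ = 1 + U² sin²(k₂w) / [4E(E − U)] = 1.115, hence T = 0.897.

T = 0.897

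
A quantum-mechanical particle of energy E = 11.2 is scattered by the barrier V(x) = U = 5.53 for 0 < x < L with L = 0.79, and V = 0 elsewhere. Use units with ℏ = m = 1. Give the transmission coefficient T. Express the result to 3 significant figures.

T = 0.975

Above the barrier the interior wavenumber is k₂ = √(2m(E − U))/ℏ = 3.367, giving phase k₂L = 2.660.
Matching at both interfaces gives T⁻¹ = 1 + U² sin²(k₂L) / [4E(E − U)] = 1.026, hence T = 0.975.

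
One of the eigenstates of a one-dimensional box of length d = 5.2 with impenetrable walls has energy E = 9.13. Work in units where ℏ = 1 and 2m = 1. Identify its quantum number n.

For an infinite well E_n = n²π²ℏ²/(2md²), so n = (d/πℏ)√(2mE).
n = (5.2/π) × √(2 × 0.5 × 9.13) = 5.001 → n = 5.

n = 5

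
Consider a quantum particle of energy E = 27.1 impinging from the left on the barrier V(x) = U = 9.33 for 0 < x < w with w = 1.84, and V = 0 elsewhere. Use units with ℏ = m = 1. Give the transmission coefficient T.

T = 0.957

Above the barrier the interior wavenumber is k₂ = √(2m(E − U))/ℏ = 5.962, giving phase k₂w = 10.97.
Matching at both interfaces gives T⁻¹ = 1 + U² sin²(k₂w) / [4E(E − U)] = 1.045, hence T = 0.957.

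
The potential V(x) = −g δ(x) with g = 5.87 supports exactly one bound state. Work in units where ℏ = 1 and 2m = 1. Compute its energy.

The bound state is ψ(x) = √κ e^{−κ|x|}. The derivative jump ψ'(0⁺) − ψ'(0⁻) = −(2mg/ℏ²)ψ(0) fixes κ = mg/ℏ² = 2.935.
Then E = −ℏ²κ²/(2m) = −mg²/(2ℏ²) = -8.614.

E = -8.61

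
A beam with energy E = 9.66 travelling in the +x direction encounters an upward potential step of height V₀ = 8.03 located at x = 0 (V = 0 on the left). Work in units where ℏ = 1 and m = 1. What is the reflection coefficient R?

R = 0.174

The wavenumbers are k₁ = √(2mE)/ℏ = 4.395 on the left and k₂ = √(2m(E − V₀))/ℏ = 1.806 on the right.
Continuity of ψ and ψ′ at the step yields the reflection amplitude r = (k₁ − k₂)/(k₁ + k₂) = 0.4177; thus R = |r|² = 0.1744, T = 0.8256.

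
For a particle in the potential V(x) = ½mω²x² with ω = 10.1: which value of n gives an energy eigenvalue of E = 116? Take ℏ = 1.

n = 11

Invert E_n = (n + ½)ℏω: n = E/ℏω − ½ = 10.985, so n = 11.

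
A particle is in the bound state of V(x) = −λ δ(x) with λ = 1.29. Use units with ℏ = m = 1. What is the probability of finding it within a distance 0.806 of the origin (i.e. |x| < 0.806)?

P = 0.875

The normalised bound state is ψ = √κ e^{−κ|x|} with κ = mλ/ℏ² = 1.290.
P(|x| < d) = ∫_{−d}^{d} κ e^{−2κ|x|} dx = 1 − e^{−2κd} = 1 − e^{−2.079} = 0.8750.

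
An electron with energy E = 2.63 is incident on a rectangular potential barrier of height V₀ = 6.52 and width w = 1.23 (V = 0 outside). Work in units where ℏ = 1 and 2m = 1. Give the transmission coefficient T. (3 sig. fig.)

T = 0.0297

Since E < V₀ the interior solution is evanescent with decay constant κ = √(2m(V₀ − E))/ℏ = 1.972.
κw = 2.426, sinh(κw) = 5.612.
Matching ψ, ψ′ at both faces gives T = [1 + V₀² sinh²(κw) / (4E(V₀ − E))]⁻¹ = 1/33.72 = 0.0297.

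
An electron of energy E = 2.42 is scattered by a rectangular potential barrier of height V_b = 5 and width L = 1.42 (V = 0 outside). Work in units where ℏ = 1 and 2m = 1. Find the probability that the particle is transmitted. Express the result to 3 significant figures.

T = 0.0409

Since E < V_b the interior solution is evanescent with decay constant κ = √(2m(V_b − E))/ℏ = 1.606.
κL = 2.281, sinh(κL) = 4.841.
Matching ψ, ψ′ at both faces gives T = [1 + V_b² sinh²(κL) / (4E(V_b − E))]⁻¹ = 1/24.46 = 0.0409.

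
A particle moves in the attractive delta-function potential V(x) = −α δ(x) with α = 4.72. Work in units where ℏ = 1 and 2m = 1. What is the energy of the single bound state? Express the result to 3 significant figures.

The bound state is ψ(x) = √κ e^{−κ|x|}. The derivative jump ψ'(0⁺) − ψ'(0⁻) = −(2mα/ℏ²)ψ(0) fixes κ = mα/ℏ² = 2.360.
Then E = −ℏ²κ²/(2m) = −mα²/(2ℏ²) = -5.570.

E = -5.57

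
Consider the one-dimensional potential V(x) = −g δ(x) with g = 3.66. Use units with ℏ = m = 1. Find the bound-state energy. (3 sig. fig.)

E = -6.70

For x ≠ 0 the bound state is ψ ∝ e^{−κ|x|}; integrating the TISE across the delta gives the cusp condition 2κ = 2mg/ℏ², so κ = 3.660.
Then E = −ℏ²κ²/(2m) = −mg²/(2ℏ²) = -6.698.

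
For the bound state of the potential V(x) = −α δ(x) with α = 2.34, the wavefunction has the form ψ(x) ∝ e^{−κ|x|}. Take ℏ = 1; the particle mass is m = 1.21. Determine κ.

Integrate −(ℏ²/2m)ψ'' − αδ(x)ψ = Eψ from −ε to +ε: the ψ'' term gives ψ'(0⁺) − ψ'(0⁻) and the δ term gives −(2mα/ℏ²)ψ(0).
With ψ ∝ e^{−κ|x|} this yields −2κ = −2mα/ℏ², so κ = mα/ℏ² = 2.831.

κ = 2.83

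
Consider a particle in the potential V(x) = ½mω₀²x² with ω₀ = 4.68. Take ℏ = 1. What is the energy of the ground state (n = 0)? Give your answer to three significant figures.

Using E_n = (n + ½)ℏω₀: E_0 = 0.5 × 4.68 = 2.340.

E = 2.34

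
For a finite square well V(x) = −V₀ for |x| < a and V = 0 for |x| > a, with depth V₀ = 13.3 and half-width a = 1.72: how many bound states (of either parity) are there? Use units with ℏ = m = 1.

Define the well-strength parameter z₀ = (a/ℏ)√(2mV₀) = 1.72 × √(2·1·13.3) = 8.871.
A new bound state (alternating even/odd) appears each time z₀ passes a multiple of π/2, so N = ⌊2z₀/π⌋ + 1 = ⌊5.647⌋ + 1 = 6.

N = 6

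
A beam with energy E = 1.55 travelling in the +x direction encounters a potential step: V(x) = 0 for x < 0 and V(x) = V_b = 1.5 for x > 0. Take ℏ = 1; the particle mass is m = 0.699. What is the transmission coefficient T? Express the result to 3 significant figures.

T = 0.516

The wavenumbers are k₁ = √(2mE)/ℏ = 1.472 on the left and k₂ = √(2m(E − V_b))/ℏ = 0.2644 on the right.
Continuity of ψ and ψ′ at the step yields the reflection amplitude r = (k₁ − k₂)/(k₁ + k₂) = 0.6955; thus R = |r|² = 0.4837, T = 0.5163.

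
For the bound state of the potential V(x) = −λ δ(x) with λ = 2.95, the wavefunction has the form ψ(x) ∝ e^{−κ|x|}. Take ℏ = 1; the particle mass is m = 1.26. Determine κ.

Integrating the TISE across x = 0 gives the cusp condition ψ'(0⁺) − ψ'(0⁻) = −(2mλ/ℏ²)ψ(0).
With ψ ∝ e^{−κ|x|} this yields −2κ = −2mλ/ℏ², so κ = mλ/ℏ² = 3.717.

κ = 3.72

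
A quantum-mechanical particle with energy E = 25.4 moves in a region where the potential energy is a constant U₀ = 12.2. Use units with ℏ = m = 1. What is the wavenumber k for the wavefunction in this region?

k = 5.14

With E > U₀ the solution is oscillatory, ψ ∝ e^{±ikx} with k = √(2m(E − U₀))/ℏ.
k = √(2 × 1 × 13.2) = 5.138.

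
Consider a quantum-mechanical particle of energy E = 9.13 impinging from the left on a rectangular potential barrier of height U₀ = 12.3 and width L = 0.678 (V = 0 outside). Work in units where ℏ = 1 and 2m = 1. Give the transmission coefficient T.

E < U₀: inside the barrier ψ ∝ e^{±κx} with κ = √(2m(U₀ − E))/ℏ = 1.780.
κL = 1.207, sinh(κL) = 1.522.
The exact tunnelling result is T⁻¹ = 1 + U₀² sinh²(κL) / [4E(U₀ − E)] = 4.029, so T = 0.248.

T = 0.248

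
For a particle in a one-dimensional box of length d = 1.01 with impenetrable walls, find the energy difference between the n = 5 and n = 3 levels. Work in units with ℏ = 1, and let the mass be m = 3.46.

E_n = n²π²ℏ²/(2md²), so ΔE = (5² − 3²) π²ℏ²/(2md²).
ΔE = 16 × π² / (2 × 3.46 × 1.01²) = 22.37.

ΔE = 22.4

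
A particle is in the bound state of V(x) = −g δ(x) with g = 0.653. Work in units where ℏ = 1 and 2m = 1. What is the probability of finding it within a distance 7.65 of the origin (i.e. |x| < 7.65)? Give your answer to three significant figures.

P = 0.993

The normalised bound state is ψ = √κ e^{−κ|x|} with κ = mg/ℏ² = 0.3265.
P(|x| < d) = ∫_{−d}^{d} κ e^{−2κ|x|} dx = 1 − e^{−2κd} = 1 − e^{−4.995} = 0.9932.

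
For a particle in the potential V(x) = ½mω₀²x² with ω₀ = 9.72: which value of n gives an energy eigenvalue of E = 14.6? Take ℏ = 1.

n = 1

E_n = ℏω₀(n + ½) ⇒ n = E/(ℏω₀) − ½ = 14.6/9.72 − 0.5 = 1.002 → n = 1.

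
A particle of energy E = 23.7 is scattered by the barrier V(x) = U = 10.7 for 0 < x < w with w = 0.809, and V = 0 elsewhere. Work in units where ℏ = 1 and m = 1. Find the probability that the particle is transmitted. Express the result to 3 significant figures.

Above the barrier the interior wavenumber is k₂ = √(2m(E − U))/ℏ = 5.099, giving phase k₂w = 4.125.
T = [1 + U² sin²(k₂w) / (4E(E − U))]⁻¹ = 1/1.064 = 0.940.

T = 0.940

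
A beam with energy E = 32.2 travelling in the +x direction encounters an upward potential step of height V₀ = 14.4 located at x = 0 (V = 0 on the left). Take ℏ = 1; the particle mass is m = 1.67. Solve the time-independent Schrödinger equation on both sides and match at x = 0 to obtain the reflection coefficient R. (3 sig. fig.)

R = 0.0216

The wavenumbers are k₁ = √(2mE)/ℏ = 10.37 on the left and k₂ = √(2m(E − V₀))/ℏ = 7.711 on the right.
Continuity of ψ and ψ′ at the step yields the reflection amplitude r = (k₁ − k₂)/(k₁ + k₂) = 0.1471; thus R = |r|² = 0.02164, T = 0.9784.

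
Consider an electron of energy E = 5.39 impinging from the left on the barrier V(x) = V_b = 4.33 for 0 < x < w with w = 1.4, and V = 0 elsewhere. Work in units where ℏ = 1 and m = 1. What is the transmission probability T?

T = 0.605

Above the barrier the interior wavenumber is k₂ = √(2m(E − V_b))/ℏ = 1.456, giving phase k₂w = 2.038.
Matching at both interfaces gives T⁻¹ = 1 + V_b² sin²(k₂w) / [4E(E − V_b)] = 1.654, hence T = 0.605.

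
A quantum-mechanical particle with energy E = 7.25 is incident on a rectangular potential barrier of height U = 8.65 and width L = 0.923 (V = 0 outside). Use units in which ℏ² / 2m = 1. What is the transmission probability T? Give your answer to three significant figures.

Since E < U the interior solution is evanescent with decay constant κ = √(2m(U − E))/ℏ = 1.183.
κL = 1.092, sinh(κL) = 1.323.
The exact tunnelling result is T⁻¹ = 1 + U² sinh²(κL) / [4E(U − E)] = 4.223, so T = 0.237.

T = 0.237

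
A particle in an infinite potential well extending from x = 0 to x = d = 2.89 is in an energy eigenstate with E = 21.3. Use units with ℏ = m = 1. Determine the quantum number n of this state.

n = 6

For an infinite well E_n = n²π²ℏ²/(2md²), so n = (d/πℏ)√(2mE).
n = (2.89/π) × √(2 × 1 × 21.3) = 6.004 → n = 6.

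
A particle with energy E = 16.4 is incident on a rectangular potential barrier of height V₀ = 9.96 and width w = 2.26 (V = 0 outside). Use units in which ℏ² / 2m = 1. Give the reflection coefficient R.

R = 0.0599

E > V₀: inside the barrier k₂ = √(2m(E − V₀))/ℏ = 2.538, k₂w = 5.735.
Matching at both interfaces gives T⁻¹ = 1 + V₀² sin²(k₂w) / [4E(E − V₀)] = 1.064, hence T = 0.940.
R = 1 − T = 0.0599.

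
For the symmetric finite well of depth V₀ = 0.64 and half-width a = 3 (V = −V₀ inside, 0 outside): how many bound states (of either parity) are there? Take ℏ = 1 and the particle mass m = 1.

N = 3

The dimensionless depth is z₀ = a√(2mV₀)/ℏ = 3 × √(1.280) = 3.394.
A new bound state (alternating even/odd) appears each time z₀ passes a multiple of π/2, so N = ⌊2z₀/π⌋ + 1 = ⌊2.161⌋ + 1 = 3.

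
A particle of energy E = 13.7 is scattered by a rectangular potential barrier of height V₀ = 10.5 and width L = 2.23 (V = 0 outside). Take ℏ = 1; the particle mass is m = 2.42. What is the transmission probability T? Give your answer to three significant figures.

Above the barrier the interior wavenumber is k₂ = √(2m(E − V₀))/ℏ = 3.935, giving phase k₂L = 8.776.
Matching at both interfaces gives T⁻¹ = 1 + V₀² sin²(k₂L) / [4E(E − V₀)] = 1.229, hence T = 0.813.

T = 0.813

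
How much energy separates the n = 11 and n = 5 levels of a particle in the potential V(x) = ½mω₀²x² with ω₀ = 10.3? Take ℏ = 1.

E_n = ℏω₀(n + ½), so ΔE = (11 − 5) ℏω₀ = 6 × 10.3 = 61.80.

ΔE = 61.8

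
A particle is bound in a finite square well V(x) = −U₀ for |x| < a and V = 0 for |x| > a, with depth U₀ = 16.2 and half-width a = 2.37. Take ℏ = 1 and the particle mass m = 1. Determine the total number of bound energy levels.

N = 9

The dimensionless depth is z₀ = a√(2mU₀)/ℏ = 2.37 × √(32.40) = 13.49.
A new bound state (alternating even/odd) appears each time z₀ passes a multiple of π/2, so N = ⌊2z₀/π⌋ + 1 = ⌊8.588⌋ + 1 = 9.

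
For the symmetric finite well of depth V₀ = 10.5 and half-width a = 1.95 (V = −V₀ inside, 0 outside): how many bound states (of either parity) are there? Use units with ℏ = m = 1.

N = 6

The dimensionless depth is z₀ = a√(2mV₀)/ℏ = 1.95 × √(21.00) = 8.936.
The even/odd transcendental equations gain one root per π/2 in z₀, giving N = 1 + ⌊2z₀/π⌋ = 1 + ⌊5.689⌋ = 6.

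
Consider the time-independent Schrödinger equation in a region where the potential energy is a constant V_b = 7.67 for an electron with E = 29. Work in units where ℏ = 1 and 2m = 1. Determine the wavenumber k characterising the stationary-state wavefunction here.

k = 4.62

With E > V_b the solution is oscillatory, ψ ∝ e^{±ikx} with k = √(2m(E − V_b))/ℏ.
k = √(2 × 0.5 × 21.33) = 4.618.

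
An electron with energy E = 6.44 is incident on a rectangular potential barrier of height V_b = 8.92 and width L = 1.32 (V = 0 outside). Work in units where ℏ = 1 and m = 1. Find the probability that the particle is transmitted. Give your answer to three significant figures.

T = 0.00895

E < V_b: inside the barrier ψ ∝ e^{±κx} with κ = √(2m(V_b − E))/ℏ = 2.227.
κL = 2.940, sinh(κL) = 9.429.
Matching ψ, ψ′ at both faces gives T = [1 + V_b² sinh²(κL) / (4E(V_b − E))]⁻¹ = 1/111.7 = 0.00895.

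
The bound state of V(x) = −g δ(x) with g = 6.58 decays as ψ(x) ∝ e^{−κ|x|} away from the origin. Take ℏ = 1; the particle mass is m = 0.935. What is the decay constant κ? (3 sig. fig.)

κ = 6.15

Integrating the TISE across x = 0 gives the cusp condition ψ'(0⁺) − ψ'(0⁻) = −(2mg/ℏ²)ψ(0).
With ψ ∝ e^{−κ|x|} this yields −2κ = −2mg/ℏ², so κ = mg/ℏ² = 6.152.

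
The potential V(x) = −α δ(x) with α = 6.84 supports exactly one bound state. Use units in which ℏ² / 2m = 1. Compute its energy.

The bound state is ψ(x) = √κ e^{−κ|x|}. The derivative jump ψ'(0⁺) − ψ'(0⁻) = −(2mα/ℏ²)ψ(0) fixes κ = mα/ℏ² = 3.420.
Then E = −ℏ²κ²/(2m) = −mα²/(2ℏ²) = -11.70.

E = -11.7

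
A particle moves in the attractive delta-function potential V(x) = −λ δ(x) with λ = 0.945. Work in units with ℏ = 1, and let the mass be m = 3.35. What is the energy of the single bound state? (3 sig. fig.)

E = -1.50

The bound state is ψ(x) = √κ e^{−κ|x|}. The derivative jump ψ'(0⁺) − ψ'(0⁻) = −(2mλ/ℏ²)ψ(0) fixes κ = mλ/ℏ² = 3.166.
Then E = −ℏ²κ²/(2m) = −mλ²/(2ℏ²) = -1.496.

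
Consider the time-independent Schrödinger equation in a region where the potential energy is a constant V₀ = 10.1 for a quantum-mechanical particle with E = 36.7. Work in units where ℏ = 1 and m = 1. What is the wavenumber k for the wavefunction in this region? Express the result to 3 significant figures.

With E > V₀ the solution is oscillatory, ψ ∝ e^{±ikx} with k = √(2m(E − V₀))/ℏ.
k = √(2 × 1 × 26.6) = 7.294.

k = 7.29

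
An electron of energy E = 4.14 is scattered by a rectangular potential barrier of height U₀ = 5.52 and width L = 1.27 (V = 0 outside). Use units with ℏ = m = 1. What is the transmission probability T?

E < U₀: inside the barrier ψ ∝ e^{±κx} with κ = √(2m(U₀ − E))/ℏ = 1.661.
κL = 2.110, sinh(κL) = 4.063.
The exact tunnelling result is T⁻¹ = 1 + U₀² sinh²(κL) / [4E(U₀ − E)] = 23.01, so T = 0.0435.

T = 0.0435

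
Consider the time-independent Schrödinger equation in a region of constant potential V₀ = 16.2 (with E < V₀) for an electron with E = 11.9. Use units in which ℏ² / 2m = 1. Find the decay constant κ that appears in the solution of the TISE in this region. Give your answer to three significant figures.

Since E < V₀ the TISE in this region is ψ'' = κ²ψ with κ = √(2m(V₀ − E))/ℏ.
κ = √(2 × 0.5 × 4.3) = 2.074.

κ = 2.07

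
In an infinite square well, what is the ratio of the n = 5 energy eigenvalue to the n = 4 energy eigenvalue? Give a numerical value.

1.5625

Since E_n ∝ n², the ratio is (5/4)² = 1.5625.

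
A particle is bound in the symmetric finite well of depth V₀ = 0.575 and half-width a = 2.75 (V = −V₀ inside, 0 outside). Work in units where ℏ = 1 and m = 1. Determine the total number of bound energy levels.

N = 2

Define the well-strength parameter z₀ = (a/ℏ)√(2mV₀) = 2.75 × √(2·1·0.575) = 2.949.
The even/odd transcendental equations gain one root per π/2 in z₀, giving N = 1 + ⌊2z₀/π⌋ = 1 + ⌊1.877⌋ = 2.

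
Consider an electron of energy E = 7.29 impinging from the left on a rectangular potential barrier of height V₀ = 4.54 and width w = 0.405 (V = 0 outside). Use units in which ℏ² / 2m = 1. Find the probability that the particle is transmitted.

T = 0.909

E > V₀: inside the barrier k₂ = √(2m(E − V₀))/ℏ = 1.658, k₂w = 0.6716.
T = [1 + V₀² sin²(k₂w) / (4E(E − V₀))]⁻¹ = 1/1.100 = 0.909.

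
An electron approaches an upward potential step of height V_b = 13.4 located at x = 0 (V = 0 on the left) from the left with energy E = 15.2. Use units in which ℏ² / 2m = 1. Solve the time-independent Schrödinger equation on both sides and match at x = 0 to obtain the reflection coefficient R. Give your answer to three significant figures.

The wavenumbers are k₁ = √(2mE)/ℏ = 3.899 on the left and k₂ = √(2m(E − V_b))/ℏ = 1.342 on the right.
Continuity of ψ and ψ′ at the step yields the reflection amplitude r = (k₁ − k₂)/(k₁ + k₂) = 0.4880; thus R = |r|² = 0.2381, T = 0.7619.

R = 0.238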